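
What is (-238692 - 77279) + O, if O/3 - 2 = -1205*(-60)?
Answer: -99065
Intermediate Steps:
O = 216906 (O = 6 + 3*(-1205*(-60)) = 6 + 3*72300 = 6 + 216900 = 216906)
(-238692 - 77279) + O = (-238692 - 77279) + 216906 = -315971 + 216906 = -99065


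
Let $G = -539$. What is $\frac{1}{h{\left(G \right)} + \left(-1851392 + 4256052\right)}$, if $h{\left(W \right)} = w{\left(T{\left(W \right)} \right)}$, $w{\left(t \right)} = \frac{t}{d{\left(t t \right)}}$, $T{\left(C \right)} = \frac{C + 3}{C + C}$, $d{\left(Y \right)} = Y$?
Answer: $\frac{268}{644449419} \approx 4.1586 \cdot 10^{-7}$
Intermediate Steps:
$T{\left(C \right)} = \frac{3 + C}{2 C}$
$w{\left(t \right)} = \frac{1}{t}$ ($w{\left(t \right)} = \frac{t}{t t} = \frac{t}{t^{2}} = \frac{1}{t}$)
$h{\left(W \right)} = \frac{2 W}{3 + W}$ ($h{\left(W \right)} = \frac{1}{\frac{1}{2} \frac{1}{W} \left(3 + W\right)} = \frac{2 W}{3 + W}$)
$\frac{1}{h{\left(G \right)} + \left(-1851392 + 4256052\right)} = \frac{1}{2 \left(-539\right) \frac{1}{3 - 539} + \left(-1851392 + 4256052\right)} = \frac{1}{2 \left(-539\right) \frac{1}{-536} + 2404660} = \frac{1}{2 \left(-539\right) \left(- \frac{1}{536}\right) + 2404660} = \frac{1}{\frac{539}{268} + 2404660} = \frac{1}{\frac{644449419}{268}} = \frac{268}{644449419}$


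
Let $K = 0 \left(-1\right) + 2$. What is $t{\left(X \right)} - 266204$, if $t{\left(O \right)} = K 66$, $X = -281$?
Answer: $-266072$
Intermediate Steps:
$K = 2$ ($K = 0 + 2 = 2$)
$t{\left(O \right)} = 132$ ($t{\left(O \right)} = 2 \cdot 66 = 132$)
$t{\left(X \right)} - 266204 = 132 - 266204 = -266072$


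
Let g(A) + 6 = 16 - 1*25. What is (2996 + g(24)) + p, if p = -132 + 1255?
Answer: 4104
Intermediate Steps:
p = 1123
g(A) = -15 (g(A) = -6 + (16 - 1*25) = -6 + (16 - 25) = -6 - 9 = -15)
(2996 + g(24)) + p = (2996 - 15) + 1123 = 2981 + 1123 = 4104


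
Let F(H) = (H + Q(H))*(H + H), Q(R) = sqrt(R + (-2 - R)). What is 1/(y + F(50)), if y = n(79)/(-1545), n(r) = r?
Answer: 11935002945/59722144956241 - 238702500*I*sqrt(2)/59722144956241 ≈ 0.00019984 - 5.6525e-6*I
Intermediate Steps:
Q(R) = I*sqrt(2) (Q(R) = sqrt(-2) = I*sqrt(2))
F(H) = 2*H*(H + I*sqrt(2)) (F(H) = (H + I*sqrt(2))*(H + H) = (H + I*sqrt(2))*(2*H) = 2*H*(H + I*sqrt(2)))
y = -79/1545 (y = 79/(-1545) = 79*(-1/1545) = -79/1545 ≈ -0.051133)
1/(y + F(50)) = 1/(-79/1545 + 2*50*(50 + I*sqrt(2))) = 1/(-79/1545 + (5000 + 100*I*sqrt(2))) = 1/(7724921/1545 + 100*I*sqrt(2))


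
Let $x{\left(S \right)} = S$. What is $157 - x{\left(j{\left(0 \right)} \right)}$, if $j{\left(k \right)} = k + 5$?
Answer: $152$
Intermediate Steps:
$j{\left(k \right)} = 5 + k$
$157 - x{\left(j{\left(0 \right)} \right)} = 157 - \left(5 + 0\right) = 157 - 5 = 152$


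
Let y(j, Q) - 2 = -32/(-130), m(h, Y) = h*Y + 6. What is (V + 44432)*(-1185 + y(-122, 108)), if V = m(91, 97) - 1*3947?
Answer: -3791518522/65 ≈ -5.8331e+7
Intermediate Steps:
m(h, Y) = 6 + Y*h (m(h, Y) = Y*h + 6 = 6 + Y*h)
y(j, Q) = 146/65 (y(j, Q) = 2 - 32/(-130) = 2 - 32*(-1/130) = 2 + 16/65 = 146/65)
V = 4886 (V = (6 + 97*91) - 1*3947 = (6 + 8827) - 3947 = 8833 - 3947 = 4886)
(V + 44432)*(-1185 + y(-122, 108)) = (4886 + 44432)*(-1185 + 146/65) = 49318*(-76879/65) = -3791518522/65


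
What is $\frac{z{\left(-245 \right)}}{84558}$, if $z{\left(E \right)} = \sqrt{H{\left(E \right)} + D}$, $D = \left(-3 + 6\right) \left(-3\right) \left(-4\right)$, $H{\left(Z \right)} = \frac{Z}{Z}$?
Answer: $\frac{\sqrt{37}}{84558} \approx 7.1936 \cdot 10^{-5}$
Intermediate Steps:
$H{\left(Z \right)} = 1$
$D = 36$ ($D = 3 \left(-3\right) \left(-4\right) = \left(-9\right) \left(-4\right) = 36$)
$z{\left(E \right)} = \sqrt{37}$ ($z{\left(E \right)} = \sqrt{1 + 36} = \sqrt{37}$)
$\frac{z{\left(-245 \right)}}{84558} = \frac{\sqrt{37}}{84558}$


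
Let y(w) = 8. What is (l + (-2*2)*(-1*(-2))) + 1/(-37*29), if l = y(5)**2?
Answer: 60087/1073 ≈ 55.999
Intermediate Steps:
l = 64 (l = 8**2 = 64)
(l + (-2*2)*(-1*(-2))) + 1/(-37*29) = (64 + (-2*2)*(-1*(-2))) + 1/(-37*29) = (64 - 4*2) + 1/(-1073) = (64 - 8) - 1/1073 = 56 - 1/1073 = 60087/1073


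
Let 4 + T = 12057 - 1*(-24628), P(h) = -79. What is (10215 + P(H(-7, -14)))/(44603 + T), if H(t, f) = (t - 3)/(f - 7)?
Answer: 362/2903 ≈ 0.12470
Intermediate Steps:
H(t, f) = (-3 + t)/(-7 + f)
T = 36681 (T = -4 + (12057 - 1*(-24628)) = -4 + (12057 + 24628) = -4 + 36685 = 36681)
(10215 + P(H(-7, -14)))/(44603 + T) = (10215 - 79)/(44603 + 36681) = 10136/81284 = 10136*(1/81284) = 362/2903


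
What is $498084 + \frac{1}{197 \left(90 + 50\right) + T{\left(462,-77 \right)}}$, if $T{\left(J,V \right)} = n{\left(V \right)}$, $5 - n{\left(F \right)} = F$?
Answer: $\frac{13777999609}{27662} \approx 4.9808 \cdot 10^{5}$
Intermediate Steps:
$n{\left(F \right)} = 5 - F$
$T{\left(J,V \right)} = 5 - V$
$498084 + \frac{1}{197 \left(90 + 50\right) + T{\left(462,-77 \right)}} = 498084 + \frac{1}{197 \left(90 + 50\right) + \left(5 - -77\right)} = 498084 + \frac{1}{197 \cdot 140 + \left(5 + 77\right)} = 498084 + \frac{1}{27580 + 82} = 498084 + \frac{1}{27662} = \frac{13777999609}{27662}$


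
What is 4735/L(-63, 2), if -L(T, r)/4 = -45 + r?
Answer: 4735/172 ≈ 27.529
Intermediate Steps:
L(T, r) = 180 - 4*r (L(T, r) = -4*(-45 + r) = 180 - 4*r)
4735/L(-63, 2) = 4735/(180 - 4*2) = 4735/(180 - 8) = 4735/172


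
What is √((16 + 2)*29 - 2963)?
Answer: I*√2441 ≈ 49.406*I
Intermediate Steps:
√((16 + 2)*29 - 2963) = √(18*29 - 2963) = √(522 - 2963) = √(-2441) = I*√2441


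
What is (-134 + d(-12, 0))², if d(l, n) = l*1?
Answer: 21316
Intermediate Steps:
d(l, n) = l
(-134 + d(-12, 0))² = (-134 - 12)² = (-146)² = 21316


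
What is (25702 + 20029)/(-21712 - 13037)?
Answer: -45731/34749 ≈ -1.3160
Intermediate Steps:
(25702 + 20029)/(-21712 - 13037) = 45731/(-34749) = 45731*(-1/34749) = -45731/34749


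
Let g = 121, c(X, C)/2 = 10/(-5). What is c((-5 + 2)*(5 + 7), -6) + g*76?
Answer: 9192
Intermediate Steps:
c(X, C) = -4 (c(X, C) = 2*(10/(-5)) = 2*(10*(-⅕)) = 2*(-2) = -4)
c((-5 + 2)*(5 + 7), -6) + g*76 = -4 + 121*76 = -4 + 9196 = 9192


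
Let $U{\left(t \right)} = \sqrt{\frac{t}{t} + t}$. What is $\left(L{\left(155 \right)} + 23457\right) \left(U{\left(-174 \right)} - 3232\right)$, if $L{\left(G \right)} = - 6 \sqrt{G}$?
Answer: $- 3 \left(3232 - i \sqrt{173}\right) \left(7819 - 2 \sqrt{155}\right) \approx -7.5572 \cdot 10^{7} + 3.0755 \cdot 10^{5} i$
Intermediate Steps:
$U{\left(t \right)} = \sqrt{1 + t}$
$\left(L{\left(155 \right)} + 23457\right) \left(U{\left(-174 \right)} - 3232\right) = \left(- 6 \sqrt{155} + 23457\right) \left(\sqrt{1 - 174} - 3232\right) = \left(23457 - 6 \sqrt{155}\right) \left(\sqrt{-173} - 3232\right) = \left(23457 - 6 \sqrt{155}\right) \left(i \sqrt{173} - 3232\right) = \left(23457 - 6 \sqrt{155}\right) \left(-3232 + i \sqrt{173}\right) = \left(-3232 + i \sqrt{173}\right) \left(23457 - 6 \sqrt{155}\right)$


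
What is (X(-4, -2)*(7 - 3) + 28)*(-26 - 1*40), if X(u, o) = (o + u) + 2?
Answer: -792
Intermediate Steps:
X(u, o) = 2 + o + u
(X(-4, -2)*(7 - 3) + 28)*(-26 - 1*40) = ((2 - 2 - 4)*(7 - 3) + 28)*(-26 - 1*40) = (-4*4 + 28)*(-26 - 40) = (-16 + 28)*(-66) = 12*(-66) = -792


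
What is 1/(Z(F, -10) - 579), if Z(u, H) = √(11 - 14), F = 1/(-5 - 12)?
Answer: -193/111748 - I*√3/335244 ≈ -0.0017271 - 5.1665e-6*I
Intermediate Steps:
F = -1/17 (F = 1/(-17) = -1/17 ≈ -0.058824)
Z(u, H) = I*√3 (Z(u, H) = √(-3) = I*√3)
1/(Z(F, -10) - 579) = 1/(I*√3 - 579) = 1/(-579 + I*√3)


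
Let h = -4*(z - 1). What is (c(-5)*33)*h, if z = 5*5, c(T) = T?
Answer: 15840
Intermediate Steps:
z = 25
h = -96 (h = -4*(25 - 1) = -4*24 = -96)
(c(-5)*33)*h = -5*33*(-96) = -165*(-96) = 15840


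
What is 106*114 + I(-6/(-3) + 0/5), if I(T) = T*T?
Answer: 12088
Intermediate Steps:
I(T) = T**2
106*114 + I(-6/(-3) + 0/5) = 106*114 + (-6/(-3) + 0/5)**2 = 12084 + (-6*(-1/3) + 0*(1/5))**2 = 12084 + (2 + 0)**2 = 12084 + 2**2 = 12084 + 4 = 12088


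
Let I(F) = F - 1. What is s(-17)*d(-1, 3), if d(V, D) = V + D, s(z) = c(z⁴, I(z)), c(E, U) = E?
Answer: 167042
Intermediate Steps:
I(F) = -1 + F
s(z) = z⁴
d(V, D) = D + V
s(-17)*d(-1, 3) = (-17)⁴*(3 - 1) = 83521*2 = 167042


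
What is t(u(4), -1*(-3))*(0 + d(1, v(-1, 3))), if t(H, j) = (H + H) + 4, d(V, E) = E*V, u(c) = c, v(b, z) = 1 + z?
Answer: 48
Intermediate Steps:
t(H, j) = 4 + 2*H (t(H, j) = 2*H + 4 = 4 + 2*H)
t(u(4), -1*(-3))*(0 + d(1, v(-1, 3))) = (4 + 2*4)*(0 + (1 + 3)*1) = (4 + 8)*(0 + 4*1) = 12*(0 + 4) = 12*4 = 48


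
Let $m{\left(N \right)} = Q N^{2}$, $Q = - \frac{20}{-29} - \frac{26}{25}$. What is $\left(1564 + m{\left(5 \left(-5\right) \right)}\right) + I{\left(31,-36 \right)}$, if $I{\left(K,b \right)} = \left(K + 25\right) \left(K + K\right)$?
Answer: $\frac{139694}{29} \approx 4817.0$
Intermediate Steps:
$Q = - \frac{254}{725}$ ($Q = \left(-20\right) \left(- \frac{1}{29}\right) - \frac{26}{25} = \frac{20}{29} - \frac{26}{25} = - \frac{254}{725} \approx -0.35034$)
$I{\left(K,b \right)} = 2 K \left(25 + K\right)$ ($I{\left(K,b \right)} = \left(25 + K\right) 2 K = 2 K \left(25 + K\right)$)
$m{\left(N \right)} = - \frac{254 N^{2}}{725}$
$\left(1564 + m{\left(5 \left(-5\right) \right)}\right) + I{\left(31,-36 \right)} = \left(1564 - \frac{254 \left(5 \left(-5\right)\right)^{2}}{725}\right) + 2 \cdot 31 \left(25 + 31\right) = \left(1564 - \frac{254 \left(-25\right)^{2}}{725}\right) + 2 \cdot 31 \cdot 56 = \left(1564 - \frac{6350}{29}\right) + 3472 = \frac{39006}{29} + 3472 = \frac{139694}{29}$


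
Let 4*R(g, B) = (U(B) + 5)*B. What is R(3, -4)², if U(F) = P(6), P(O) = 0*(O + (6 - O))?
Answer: 25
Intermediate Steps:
P(O) = 0 (P(O) = 0*6 = 0)
U(F) = 0
R(g, B) = 5*B/4 (R(g, B) = ((0 + 5)*B)/4 = (5*B)/4 = 5*B/4)
R(3, -4)² = ((5/4)*(-4))² = (-5)² = 25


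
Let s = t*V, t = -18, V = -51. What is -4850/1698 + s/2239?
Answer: -4650193/1900911 ≈ -2.4463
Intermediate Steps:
s = 918 (s = -18*(-51) = 918)
-4850/1698 + s/2239 = -4850/1698 + 918/2239 = -4850*1/1698 + 918*(1/2239) = -2425/849 + 918/2239 = -4650193/1900911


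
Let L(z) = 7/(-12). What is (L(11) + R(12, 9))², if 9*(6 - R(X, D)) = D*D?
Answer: 1849/144 ≈ 12.840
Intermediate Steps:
R(X, D) = 6 - D²/9 (R(X, D) = 6 - D*D/9 = 6 - D²/9)
L(z) = -7/12 (L(z) = 7*(-1/12) = -7/12)
(L(11) + R(12, 9))² = (-7/12 + (6 - ⅑*9²))² = (-7/12 + (6 - ⅑*81))² = (-7/12 + (6 - 9))² = (-7/12 - 3)² = (-43/12)² = 1849/144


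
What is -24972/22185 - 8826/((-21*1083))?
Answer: -13782718/18687165 ≈ -0.73755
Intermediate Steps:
-24972/22185 - 8826/((-21*1083)) = -24972*1/22185 - 8826/(-22743) = -8324/7395 - 8826*(-1/22743) = -8324/7395 + 2942/7581 = -13782718/18687165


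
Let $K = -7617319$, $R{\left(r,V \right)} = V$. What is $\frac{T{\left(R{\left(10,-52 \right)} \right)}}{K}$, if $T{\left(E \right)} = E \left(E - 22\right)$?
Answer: $- \frac{3848}{7617319} \approx -0.00050516$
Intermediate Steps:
$T{\left(E \right)} = E \left(-22 + E\right)$
$\frac{T{\left(R{\left(10,-52 \right)} \right)}}{K} = \frac{\left(-52\right) \left(-22 - 52\right)}{-7617319} = \left(-52\right) \left(-74\right) \left(- \frac{1}{7617319}\right) = 3848 \left(- \frac{1}{7617319}\right) = - \frac{3848}{7617319}$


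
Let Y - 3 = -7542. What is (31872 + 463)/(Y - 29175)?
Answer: -1115/1266 ≈ -0.88073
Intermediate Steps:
Y = -7539 (Y = 3 - 7542 = -7539)
(31872 + 463)/(Y - 29175) = (31872 + 463)/(-7539 - 29175) = 32335/(-36714) = 32335*(-1/36714) = -1115/1266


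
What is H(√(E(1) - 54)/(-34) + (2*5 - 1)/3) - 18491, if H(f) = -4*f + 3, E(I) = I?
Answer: -18500 + 2*I*√53/17 ≈ -18500.0 + 0.85648*I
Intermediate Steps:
H(f) = 3 - 4*f
H(√(E(1) - 54)/(-34) + (2*5 - 1)/3) - 18491 = (3 - 4*(√(1 - 54)/(-34) + (2*5 - 1)/3)) - 18491 = (3 - 4*(√(-53)*(-1/34) + (10 - 1)*(⅓))) - 18491 = (3 - 4*((I*√53)*(-1/34) + 9*(⅓))) - 18491 = (3 - 4*(-I*√53/34 + 3)) - 18491 = (3 - 4*(3 - I*√53/34)) - 18491 = (3 + (-12 + 2*I*√53/17)) - 18491 = (-9 + 2*I*√53/17) - 18491 = -18500 + 2*I*√53/17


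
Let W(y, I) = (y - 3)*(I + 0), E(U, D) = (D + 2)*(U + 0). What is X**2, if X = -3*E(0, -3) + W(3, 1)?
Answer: 0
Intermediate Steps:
E(U, D) = U*(2 + D) (E(U, D) = (2 + D)*U = U*(2 + D))
W(y, I) = I*(-3 + y) (W(y, I) = (-3 + y)*I = I*(-3 + y))
X = 0 (X = -0*(2 - 3) + 1*(-3 + 3) = -0*(-1) + 1*0 = -3*0 + 0 = 0 + 0 = 0)
X**2 = 0**2 = 0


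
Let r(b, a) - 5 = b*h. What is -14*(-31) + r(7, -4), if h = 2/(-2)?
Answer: 432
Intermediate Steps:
h = -1 (h = 2*(-½) = -1)
r(b, a) = 5 - b (r(b, a) = 5 + b*(-1) = 5 - b)
-14*(-31) + r(7, -4) = -14*(-31) + (5 - 1*7) = 434 + (5 - 7) = 434 - 2 = 432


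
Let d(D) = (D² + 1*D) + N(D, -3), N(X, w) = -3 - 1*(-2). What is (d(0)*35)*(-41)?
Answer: 1435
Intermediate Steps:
N(X, w) = -1 (N(X, w) = -3 + 2 = -1)
d(D) = -1 + D + D² (d(D) = (D² + 1*D) - 1 = (D² + D) - 1 = (D + D²) - 1 = -1 + D + D²)
(d(0)*35)*(-41) = ((-1 + 0 + 0²)*35)*(-41) = ((-1 + 0 + 0)*35)*(-41) = -1*35*(-41) = -35*(-41) = 1435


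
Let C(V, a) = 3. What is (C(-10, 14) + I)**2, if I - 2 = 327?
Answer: 110224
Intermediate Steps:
I = 329 (I = 2 + 327 = 329)
(C(-10, 14) + I)**2 = (3 + 329)**2 = 332**2 = 110224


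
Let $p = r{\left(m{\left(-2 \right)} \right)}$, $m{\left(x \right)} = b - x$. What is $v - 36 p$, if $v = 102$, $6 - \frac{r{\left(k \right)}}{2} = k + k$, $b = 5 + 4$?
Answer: $1254$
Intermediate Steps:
$b = 9$
$m{\left(x \right)} = 9 - x$
$r{\left(k \right)} = 12 - 4 k$ ($r{\left(k \right)} = 12 - 2 \left(k + k\right) = 12 - 2 \cdot 2 k = 12 - 4 k$)
$p = -32$ ($p = 12 - 4 \left(9 - -2\right) = 12 - 4 \left(9 + 2\right) = 12 - 44 = -32$)
$v - 36 p = 102 - -1152 = 102 + 1152 = 1254$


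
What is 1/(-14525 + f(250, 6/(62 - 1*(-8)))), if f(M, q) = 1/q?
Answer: -3/43540 ≈ -6.8902e-5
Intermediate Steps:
1/(-14525 + f(250, 6/(62 - 1*(-8)))) = 1/(-14525 + 1/(6/(62 - 1*(-8)))) = 1/(-14525 + 1/(6/(62 + 8))) = 1/(-14525 + 1/(6/70)) = 1/(-14525 + 1/(6*(1/70))) = 1/(-14525 + 1/(3/35)) = 1/(-14525 + 35/3) = 1/(-43540/3) = -3/43540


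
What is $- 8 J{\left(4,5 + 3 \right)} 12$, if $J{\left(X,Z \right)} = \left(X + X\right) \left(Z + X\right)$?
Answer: $-9216$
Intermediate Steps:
$J{\left(X,Z \right)} = 2 X \left(X + Z\right)$
$- 8 J{\left(4,5 + 3 \right)} 12 = - 8 \cdot 2 \cdot 4 \left(4 + \left(5 + 3\right)\right) 12 = - 8 \cdot 2 \cdot 4 \left(4 + 8\right) 12 = - 8 \cdot 2 \cdot 4 \cdot 12 \cdot 12 = \left(-8\right) 96 \cdot 12 = \left(-768\right) 12 = -9216$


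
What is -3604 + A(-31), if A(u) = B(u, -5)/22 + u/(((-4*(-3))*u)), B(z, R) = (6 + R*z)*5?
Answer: -470887/132 ≈ -3567.3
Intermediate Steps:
B(z, R) = 30 + 5*R*z
A(u) = 191/132 - 25*u/22 (A(u) = (30 + 5*(-5)*u)/22 + u/(((-4*(-3))*u)) = (30 - 25*u)*(1/22) + u/((12*u)) = (15/11 - 25*u/22) + u*(1/(12*u)) = (15/11 - 25*u/22) + 1/12 = 191/132 - 25*u/22)
-3604 + A(-31) = -3604 + (191/132 - 25/22*(-31)) = -3604 + (191/132 + 775/22) = -3604 + 4841/132 = -470887/132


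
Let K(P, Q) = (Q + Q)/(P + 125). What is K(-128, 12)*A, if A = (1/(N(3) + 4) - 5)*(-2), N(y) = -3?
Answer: -64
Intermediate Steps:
K(P, Q) = 2*Q/(125 + P) (K(P, Q) = (2*Q)/(125 + P) = 2*Q/(125 + P))
A = 8 (A = (1/(-3 + 4) - 5)*(-2) = (1/1 - 5)*(-2) = (1 - 5)*(-2) = -4*(-2) = 8)
K(-128, 12)*A = (2*12/(125 - 128))*8 = (2*12/(-3))*8 = (2*12*(-1/3))*8 = -8*8 = -64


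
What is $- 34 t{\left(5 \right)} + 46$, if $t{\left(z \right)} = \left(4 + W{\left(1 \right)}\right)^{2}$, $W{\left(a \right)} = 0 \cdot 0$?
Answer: $-498$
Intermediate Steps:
$W{\left(a \right)} = 0$
$t{\left(z \right)} = 16$ ($t{\left(z \right)} = \left(4 + 0\right)^{2} = 4^{2} = 16$)
$- 34 t{\left(5 \right)} + 46 = \left(-34\right) 16 + 46 = -544 + 46 = -498$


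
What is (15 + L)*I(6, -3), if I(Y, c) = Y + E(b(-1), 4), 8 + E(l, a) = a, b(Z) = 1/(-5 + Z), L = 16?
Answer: 62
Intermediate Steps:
E(l, a) = -8 + a
I(Y, c) = -4 + Y (I(Y, c) = Y + (-8 + 4) = Y - 4 = -4 + Y)
(15 + L)*I(6, -3) = (15 + 16)*(-4 + 6) = 31*2 = 62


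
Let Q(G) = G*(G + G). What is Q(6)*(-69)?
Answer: -4968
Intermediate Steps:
Q(G) = 2*G**2 (Q(G) = G*(2*G) = 2*G**2)
Q(6)*(-69) = (2*6**2)*(-69) = (2*36)*(-69) = 72*(-69) = -4968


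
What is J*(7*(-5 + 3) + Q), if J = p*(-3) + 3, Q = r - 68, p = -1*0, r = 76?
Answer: -18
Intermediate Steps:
p = 0
Q = 8 (Q = 76 - 68 = 8)
J = 3 (J = 0*(-3) + 3 = 0 + 3 = 3)
J*(7*(-5 + 3) + Q) = 3*(7*(-5 + 3) + 8) = 3*(7*(-2) + 8) = 3*(-14 + 8) = 3*(-6) = -18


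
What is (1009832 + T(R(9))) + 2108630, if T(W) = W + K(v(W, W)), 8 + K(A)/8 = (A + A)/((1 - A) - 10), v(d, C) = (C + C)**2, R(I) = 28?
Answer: 9807399594/3145 ≈ 3.1184e+6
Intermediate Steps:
v(d, C) = 4*C**2 (v(d, C) = (2*C)**2 = 4*C**2)
K(A) = -64 + 16*A/(-9 - A) (K(A) = -64 + 8*((A + A)/((1 - A) - 10)) = -64 + 8*((2*A)/(-9 - A)) = -64 + 8*(2*A/(-9 - A)) = -64 + 16*A/(-9 - A))
T(W) = W + 16*(-36 - 20*W**2)/(9 + 4*W**2)
(1009832 + T(R(9))) + 2108630 = (1009832 + (-576 - 320*28**2 + 28*(9 + 4*28**2))/(9 + 4*28**2)) + 2108630 = (1009832 + (-576 - 320*784 + 28*(9 + 4*784))/(9 + 4*784)) + 2108630 = (1009832 + (-576 - 250880 + 28*(9 + 3136))/(9 + 3136)) + 2108630 = (1009832 + (-576 - 250880 + 28*3145)/3145) + 2108630 = (1009832 + (-576 - 250880 + 88060)/3145) + 2108630 = (1009832 + (1/3145)*(-163396)) + 2108630 = (1009832 - 163396/3145) + 2108630 = 3175758244/3145 + 2108630 = 9807399594/3145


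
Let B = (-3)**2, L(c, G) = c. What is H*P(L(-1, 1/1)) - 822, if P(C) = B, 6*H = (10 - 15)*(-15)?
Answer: -1419/2 ≈ -709.50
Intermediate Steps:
H = 25/2 (H = ((10 - 15)*(-15))/6 = (-5*(-15))/6 = (1/6)*75 = 25/2 ≈ 12.500)
B = 9
P(C) = 9
H*P(L(-1, 1/1)) - 822 = (25/2)*9 - 822 = 225/2 - 822 = -1419/2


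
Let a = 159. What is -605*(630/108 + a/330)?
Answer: -11462/3 ≈ -3820.7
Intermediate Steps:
-605*(630/108 + a/330) = -605*(630/108 + 159/330) = -605*(630*(1/108) + 159*(1/330)) = -605*(35/6 + 53/110) = -605*1042/165 = -11462/3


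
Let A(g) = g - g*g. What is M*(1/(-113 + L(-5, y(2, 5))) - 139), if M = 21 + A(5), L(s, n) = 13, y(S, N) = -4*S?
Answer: -13901/100 ≈ -139.01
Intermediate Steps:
A(g) = g - g²
M = 1 (M = 21 + 5*(1 - 1*5) = 21 + 5*(1 - 5) = 21 + 5*(-4) = 21 - 20 = 1)
M*(1/(-113 + L(-5, y(2, 5))) - 139) = 1*(1/(-113 + 13) - 139) = 1*(1/(-100) - 139) = 1*(-1/100 - 139) = 1*(-13901/100) = -13901/100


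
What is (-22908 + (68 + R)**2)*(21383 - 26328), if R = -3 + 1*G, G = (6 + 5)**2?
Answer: -57797160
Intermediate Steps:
G = 121 (G = 11**2 = 121)
R = 118 (R = -3 + 1*121 = -3 + 121 = 118)
(-22908 + (68 + R)**2)*(21383 - 26328) = (-22908 + (68 + 118)**2)*(21383 - 26328) = (-22908 + 186**2)*(-4945) = (-22908 + 34596)*(-4945) = 11688*(-4945) = -57797160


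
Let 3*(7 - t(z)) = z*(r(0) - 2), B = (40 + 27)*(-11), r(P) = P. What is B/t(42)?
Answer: -737/35 ≈ -21.057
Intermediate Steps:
B = -737 (B = 67*(-11) = -737)
t(z) = 7 + 2*z/3 (t(z) = 7 - z*(0 - 2)/3 = 7 - z*(-2)/3 = 7 - (-2)*z/3 = 7 + 2*z/3)
B/t(42) = -737/(7 + (⅔)*42) = -737/(7 + 28) = -737/35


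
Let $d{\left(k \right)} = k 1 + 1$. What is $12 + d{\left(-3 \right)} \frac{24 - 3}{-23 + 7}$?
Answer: $\frac{117}{8} \approx 14.625$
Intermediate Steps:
$d{\left(k \right)} = 1 + k$ ($d{\left(k \right)} = k + 1 = 1 + k$)
$12 + d{\left(-3 \right)} \frac{24 - 3}{-23 + 7} = 12 + \left(1 - 3\right) \frac{24 - 3}{-23 + 7} = 12 - 2 \frac{21}{-16} = 12 - 2 \cdot 21 \left(- \frac{1}{16}\right) = 12 - - \frac{21}{8} = 12 + \frac{21}{8} = \frac{117}{8}$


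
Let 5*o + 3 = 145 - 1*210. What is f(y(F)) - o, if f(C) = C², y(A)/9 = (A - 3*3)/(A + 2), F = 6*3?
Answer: 12001/400 ≈ 30.003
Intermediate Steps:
F = 18
o = -68/5 (o = -⅗ + (145 - 1*210)/5 = -⅗ + (145 - 210)/5 = -⅗ + (⅕)*(-65) = -⅗ - 13 = -68/5 ≈ -13.600)
y(A) = 9*(-9 + A)/(2 + A) (y(A) = 9*((A - 3*3)/(A + 2)) = 9*((A - 9)/(2 + A)) = 9*((-9 + A)/(2 + A)) = 9*(-9 + A)/(2 + A))
f(y(F)) - o = (9*(-9 + 18)/(2 + 18))² - 1*(-68/5) = (9*9/20)² + 68/5 = (9*(1/20)*9)² + 68/5 = (81/20)² + 68/5 = 6561/400 + 68/5 = 12001/400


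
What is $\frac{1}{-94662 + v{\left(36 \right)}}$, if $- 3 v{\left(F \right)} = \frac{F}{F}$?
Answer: $- \frac{3}{283987} \approx -1.0564 \cdot 10^{-5}$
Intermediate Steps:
$v{\left(F \right)} = - \frac{1}{3}$ ($v{\left(F \right)} = - \frac{F \frac{1}{F}}{3} = \left(- \frac{1}{3}\right) 1 = - \frac{1}{3}$)
$\frac{1}{-94662 + v{\left(36 \right)}} = \frac{1}{-94662 - \frac{1}{3}} = \frac{1}{- \frac{283987}{3}} = - \frac{3}{283987}$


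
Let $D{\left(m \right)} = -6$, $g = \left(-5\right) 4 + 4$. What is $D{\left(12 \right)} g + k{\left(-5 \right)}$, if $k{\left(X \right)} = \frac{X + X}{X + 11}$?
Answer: $\frac{283}{3} \approx 94.333$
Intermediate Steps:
$g = -16$ ($g = -20 + 4 = -16$)
$k{\left(X \right)} = \frac{2 X}{11 + X}$
$D{\left(12 \right)} g + k{\left(-5 \right)} = \left(-6\right) \left(-16\right) + 2 \left(-5\right) \frac{1}{11 - 5} = 96 + 2 \left(-5\right) \frac{1}{6} = 96 - \frac{5}{3} = \frac{283}{3}$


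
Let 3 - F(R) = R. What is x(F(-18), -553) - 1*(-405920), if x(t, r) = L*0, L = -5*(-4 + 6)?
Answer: 405920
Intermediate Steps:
F(R) = 3 - R
L = -10 (L = -5*2 = -10)
x(t, r) = 0 (x(t, r) = -10*0 = 0)
x(F(-18), -553) - 1*(-405920) = 0 - 1*(-405920) = 0 + 405920 = 405920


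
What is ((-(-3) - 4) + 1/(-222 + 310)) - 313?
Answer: -27631/88 ≈ -313.99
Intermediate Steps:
((-(-3) - 4) + 1/(-222 + 310)) - 313 = ((-3*(-1) - 4) + 1/88) - 313 = ((3 - 4) + 1/88) - 313 = (-1 + 1/88) - 313 = -87/88 - 313 = -27631/88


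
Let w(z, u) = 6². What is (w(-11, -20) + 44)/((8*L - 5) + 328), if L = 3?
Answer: 80/347 ≈ 0.23055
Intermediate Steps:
w(z, u) = 36
(w(-11, -20) + 44)/((8*L - 5) + 328) = (36 + 44)/((8*3 - 5) + 328) = 80/((24 - 5) + 328) = 80/(19 + 328) = 80/347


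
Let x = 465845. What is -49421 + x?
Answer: 416424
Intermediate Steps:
-49421 + x = -49421 + 465845 = 416424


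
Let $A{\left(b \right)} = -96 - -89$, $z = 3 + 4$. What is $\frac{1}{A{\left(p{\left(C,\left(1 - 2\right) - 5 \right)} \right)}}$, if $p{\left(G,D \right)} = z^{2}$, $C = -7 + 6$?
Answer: $- \frac{1}{7} \approx -0.14286$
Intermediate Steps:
$C = -1$
$z = 7$
$p{\left(G,D \right)} = 49$ ($p{\left(G,D \right)} = 7^{2} = 49$)
$A{\left(b \right)} = -7$ ($A{\left(b \right)} = -96 + 89 = -7$)
$\frac{1}{A{\left(p{\left(C,\left(1 - 2\right) - 5 \right)} \right)}} = \frac{1}{-7} = - \frac{1}{7}$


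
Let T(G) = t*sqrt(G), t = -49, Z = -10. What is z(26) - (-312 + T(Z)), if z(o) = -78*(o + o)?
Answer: -3744 + 49*I*sqrt(10) ≈ -3744.0 + 154.95*I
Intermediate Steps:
z(o) = -156*o
T(G) = -49*sqrt(G)
z(26) - (-312 + T(Z)) = -156*26 - (-312 - 49*I*sqrt(10)) = -4056 - (-312 - 49*I*sqrt(10)) = -4056 + (312 + 49*I*sqrt(10)) = -3744 + 49*I*sqrt(10)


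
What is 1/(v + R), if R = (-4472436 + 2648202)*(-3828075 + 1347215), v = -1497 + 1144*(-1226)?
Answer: 1/4525667757199 ≈ 2.2096e-13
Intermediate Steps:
v = -1404041 (v = -1497 - 1402544 = -1404041)
R = 4525669161240 (R = -1824234*(-2480860) = 4525669161240)
1/(v + R) = 1/(-1404041 + 4525669161240) = 1/4525667757199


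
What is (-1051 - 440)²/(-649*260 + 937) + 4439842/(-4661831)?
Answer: -11108646728437/782269227293 ≈ -14.201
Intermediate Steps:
(-1051 - 440)²/(-649*260 + 937) + 4439842/(-4661831) = (-1491)²/(-168740 + 937) + 4439842*(-1/4661831) = 2223081/(-167803) - 4439842/4661831 = 2223081*(-1/167803) - 4439842/4661831 = -2223081/167803 - 4439842/4661831 = -11108646728437/782269227293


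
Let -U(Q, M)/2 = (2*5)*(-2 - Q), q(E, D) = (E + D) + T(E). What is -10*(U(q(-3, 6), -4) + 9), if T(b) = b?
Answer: -490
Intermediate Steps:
q(E, D) = D + 2*E (q(E, D) = (E + D) + E = (D + E) + E = D + 2*E)
U(Q, M) = 40 + 20*Q (U(Q, M) = -2*2*5*(-2 - Q) = -20*(-2 - Q) = -2*(-20 - 10*Q) = 40 + 20*Q)
-10*(U(q(-3, 6), -4) + 9) = -10*((40 + 20*(6 + 2*(-3))) + 9) = -10*((40 + 20*(6 - 6)) + 9) = -10*((40 + 20*0) + 9) = -10*((40 + 0) + 9) = -10*(40 + 9) = -10*49 = -490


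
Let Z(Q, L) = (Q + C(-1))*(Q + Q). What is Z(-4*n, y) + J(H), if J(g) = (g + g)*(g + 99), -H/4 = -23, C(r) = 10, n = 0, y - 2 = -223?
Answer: 35144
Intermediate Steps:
y = -221 (y = 2 - 223 = -221)
H = 92 (H = -4*(-23) = 92)
J(g) = 2*g*(99 + g) (J(g) = (2*g)*(99 + g) = 2*g*(99 + g))
Z(Q, L) = 2*Q*(10 + Q) (Z(Q, L) = (Q + 10)*(Q + Q) = (10 + Q)*(2*Q) = 2*Q*(10 + Q))
Z(-4*n, y) + J(H) = 2*(-4*0)*(10 - 4*0) + 2*92*(99 + 92) = 2*0*(10 + 0) + 2*92*191 = 2*0*10 + 35144 = 0 + 35144 = 35144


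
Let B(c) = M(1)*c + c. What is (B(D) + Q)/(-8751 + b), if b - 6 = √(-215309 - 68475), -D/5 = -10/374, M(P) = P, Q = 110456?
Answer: -16420980990/1304899753 - 41310644*I*√70946/14353897283 ≈ -12.584 - 0.76658*I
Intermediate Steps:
D = 25/187 (D = -(-50)/374 = -5*(-5/187) = 25/187 ≈ 0.13369)
b = 6 + 2*I*√70946 (b = 6 + √(-215309 - 68475) = 6 + √(-283784) = 6 + 2*I*√70946 ≈ 6.0 + 532.71*I)
B(c) = 2*c (B(c) = 1*c + c = c + c = 2*c)
(B(D) + Q)/(-8751 + b) = (2*(25/187) + 110456)/(-8751 + (6 + 2*I*√70946)) = (50/187 + 110456)/(-8745 + 2*I*√70946) = 20655322/(187*(-8745 + 2*I*√70946))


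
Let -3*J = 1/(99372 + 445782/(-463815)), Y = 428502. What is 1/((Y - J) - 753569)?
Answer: -15363259466/4994088664782687 ≈ -3.0763e-6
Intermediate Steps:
J = -51535/15363259466 (J = -1/(3*(99372 + 445782/(-463815))) = -1/(3*(99372 + 445782*(-1/463815))) = -1/(3*(99372 - 148594/154605)) = -1/(3*15363259466/154605) = -⅓*154605/15363259466 = -51535/15363259466 ≈ -3.3544e-6)
1/((Y - J) - 753569) = 1/((428502 - 1*(-51535/15363259466)) - 753569) = 1/((428502 + 51535/15363259466) - 753569) = 1/(6583187407751467/15363259466 - 753569) = 1/(-4994088664782687/15363259466) = -15363259466/4994088664782687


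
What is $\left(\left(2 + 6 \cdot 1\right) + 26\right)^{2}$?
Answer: $1156$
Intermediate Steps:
$\left(\left(2 + 6 \cdot 1\right) + 26\right)^{2} = \left(\left(2 + 6\right) + 26\right)^{2} = \left(8 + 26\right)^{2} = 34^{2} = 1156$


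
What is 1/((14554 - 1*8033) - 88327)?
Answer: -1/81806 ≈ -1.2224e-5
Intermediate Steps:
1/((14554 - 1*8033) - 88327) = 1/((14554 - 8033) - 88327) = 1/(6521 - 88327) = 1/(-81806) = -1/81806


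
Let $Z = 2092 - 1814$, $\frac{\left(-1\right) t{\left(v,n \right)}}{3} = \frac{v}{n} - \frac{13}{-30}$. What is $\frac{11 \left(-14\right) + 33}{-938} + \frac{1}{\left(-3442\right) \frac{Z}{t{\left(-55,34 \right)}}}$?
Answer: $\frac{1230148298}{9536465435} \approx 0.12899$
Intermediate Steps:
$t{\left(v,n \right)} = - \frac{13}{10} - \frac{3 v}{n}$ ($t{\left(v,n \right)} = - 3 \left(\frac{v}{n} - \frac{13}{-30}\right) = - 3 \left(\frac{v}{n} - - \frac{13}{30}\right) = - 3 \left(\frac{v}{n} + \frac{13}{30}\right) = - 3 \left(\frac{13}{30} + \frac{v}{n}\right) = - \frac{13}{10} - \frac{3 v}{n}$)
$Z = 278$ ($Z = 2092 - 1814 = 278$)
$\frac{11 \left(-14\right) + 33}{-938} + \frac{1}{\left(-3442\right) \frac{Z}{t{\left(-55,34 \right)}}} = \frac{11 \left(-14\right) + 33}{-938} + \frac{1}{\left(-3442\right) \frac{278}{- \frac{13}{10} - - \frac{165}{34}}} = \left(-154 + 33\right) \left(- \frac{1}{938}\right) - \frac{1}{3442 \frac{278}{- \frac{13}{10} - \left(-165\right) \frac{1}{34}}} = \left(-121\right) \left(- \frac{1}{938}\right) - \frac{1}{3442 \frac{278}{- \frac{13}{10} + \frac{165}{34}}} = \frac{121}{938} - \frac{1}{3442 \frac{278}{\frac{302}{85}}} = \frac{121}{938} - \frac{1}{3442 \cdot 278 \cdot \frac{85}{302}} = \frac{121}{938} - \frac{1}{3442 \cdot \frac{11815}{151}} = \frac{121}{938} - \frac{151}{40667230} = \frac{1230148298}{9536465435}$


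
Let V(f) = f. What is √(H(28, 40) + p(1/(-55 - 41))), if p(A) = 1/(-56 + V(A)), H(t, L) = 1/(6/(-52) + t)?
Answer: √10946808466/779665 ≈ 0.13419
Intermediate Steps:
H(t, L) = 1/(-3/26 + t) (H(t, L) = 1/(6*(-1/52) + t) = 1/(-3/26 + t))
p(A) = 1/(-56 + A)
√(H(28, 40) + p(1/(-55 - 41))) = √(26/(-3 + 26*28) + 1/(-56 + 1/(-55 - 41))) = √(26/(-3 + 728) + 1/(-56 + 1/(-96))) = √(26/725 + 1/(-56 - 1/96)) = √(26*(1/725) + 1/(-5377/96)) = √(26/725 - 96/5377) = √(70202/3898325) = √10946808466/779665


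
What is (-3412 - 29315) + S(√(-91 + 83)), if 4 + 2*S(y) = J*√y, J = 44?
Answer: -32729 + 22*(-1)^(¼)*2^(¾) ≈ -32703.0 + 26.163*I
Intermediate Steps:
S(y) = -2 + 22*√y (S(y) = -2 + (44*√y)/2 = -2 + 22*√y)
(-3412 - 29315) + S(√(-91 + 83)) = (-3412 - 29315) + (-2 + 22*√(√(-91 + 83))) = -32727 + (-2 + 22*√(√(-8))) = -32727 + (-2 + 22*√(2*I*√2)) = -32727 + (-2 + 22*(2^(¾)*√I)) = -32727 + (-2 + 22*2^(¾)*√I) = -32729 + 22*2^(¾)*√I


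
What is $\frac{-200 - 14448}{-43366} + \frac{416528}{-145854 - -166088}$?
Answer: $\frac{4589885220}{219366911} \approx 20.923$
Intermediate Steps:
$\frac{-200 - 14448}{-43366} + \frac{416528}{-145854 - -166088} = \left(-200 - 14448\right) \left(- \frac{1}{43366}\right) + \frac{416528}{-145854 + 166088} = \left(-14648\right) \left(- \frac{1}{43366}\right) + \frac{416528}{20234} = \frac{7324}{21683} + 416528 \cdot \frac{1}{20234} = \frac{7324}{21683} + \frac{208264}{10117} = \frac{4589885220}{219366911}$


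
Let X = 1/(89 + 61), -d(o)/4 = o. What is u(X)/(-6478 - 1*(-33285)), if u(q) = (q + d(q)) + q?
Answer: -1/2010525 ≈ -4.9738e-7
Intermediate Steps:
d(o) = -4*o
X = 1/150 ≈ 0.0066667
u(q) = -2*q (u(q) = (q - 4*q) + q = -3*q + q = -2*q)
u(X)/(-6478 - 1*(-33285)) = (-2*1/150)/(-6478 - 1*(-33285)) = -1/(75*(-6478 + 33285)) = -1/75/26807 = -1/75*1/26807 = -1/2010525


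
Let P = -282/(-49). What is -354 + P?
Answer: -17064/49 ≈ -348.25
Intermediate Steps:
P = 282/49 (P = -282*(-1/49) = 282/49 ≈ 5.7551)
-354 + P = -354 + 282/49 = -17064/49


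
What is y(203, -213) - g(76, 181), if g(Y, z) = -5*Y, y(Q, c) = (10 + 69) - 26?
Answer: 433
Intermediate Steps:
y(Q, c) = 53 (y(Q, c) = 79 - 26 = 53)
y(203, -213) - g(76, 181) = 53 - (-5)*76 = 53 - 1*(-380) = 53 + 380 = 433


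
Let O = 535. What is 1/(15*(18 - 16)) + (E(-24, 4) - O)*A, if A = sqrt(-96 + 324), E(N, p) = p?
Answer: 1/30 - 1062*sqrt(57) ≈ -8017.9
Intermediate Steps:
A = 2*sqrt(57) (A = sqrt(228) = 2*sqrt(57) ≈ 15.100)
1/(15*(18 - 16)) + (E(-24, 4) - O)*A = 1/(15*(18 - 16)) + (4 - 1*535)*(2*sqrt(57)) = 1/(15*2) + (4 - 535)*(2*sqrt(57)) = 1/30 - 1062*sqrt(57)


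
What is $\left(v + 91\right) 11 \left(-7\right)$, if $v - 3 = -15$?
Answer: $-6083$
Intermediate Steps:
$v = -12$ ($v = 3 - 15 = -12$)
$\left(v + 91\right) 11 \left(-7\right) = \left(-12 + 91\right) 11 \left(-7\right) = 79 \left(-77\right) = -6083$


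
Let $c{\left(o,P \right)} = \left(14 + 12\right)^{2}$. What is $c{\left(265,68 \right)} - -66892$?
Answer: $67568$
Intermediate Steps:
$c{\left(o,P \right)} = 676$ ($c{\left(o,P \right)} = 26^{2} = 676$)
$c{\left(265,68 \right)} - -66892 = 676 - -66892 = 676 + 66892 = 67568$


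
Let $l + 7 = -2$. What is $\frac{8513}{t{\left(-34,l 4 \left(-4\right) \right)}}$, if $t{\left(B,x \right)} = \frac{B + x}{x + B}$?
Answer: $8513$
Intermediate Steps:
$l = -9$ ($l = -7 - 2 = -9$)
$t{\left(B,x \right)} = 1$ ($t{\left(B,x \right)} = \frac{B + x}{B + x} = 1$)
$\frac{8513}{t{\left(-34,l 4 \left(-4\right) \right)}} = \frac{8513}{1} = 8513 \cdot 1 = 8513$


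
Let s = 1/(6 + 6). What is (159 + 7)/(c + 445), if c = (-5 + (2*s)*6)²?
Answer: 166/461 ≈ 0.36009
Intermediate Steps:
s = 1/12 ≈ 0.083333
c = 16 (c = (-5 + (2*(1/12))*6)² = (-5 + (⅙)*6)² = (-5 + 1)² = (-4)² = 16)
(159 + 7)/(c + 445) = (159 + 7)/(16 + 445) = 166/461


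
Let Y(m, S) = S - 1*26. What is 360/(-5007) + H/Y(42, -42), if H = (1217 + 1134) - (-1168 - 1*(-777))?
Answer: -2292279/56746 ≈ -40.395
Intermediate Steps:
Y(m, S) = -26 + S (Y(m, S) = S - 26 = -26 + S)
H = 2742 (H = 2351 - (-1168 + 777) = 2351 - 1*(-391) = 2351 + 391 = 2742)
360/(-5007) + H/Y(42, -42) = 360/(-5007) + 2742/(-26 - 42) = 360*(-1/5007) + 2742/(-68) = -120/1669 + 2742*(-1/68) = -120/1669 - 1371/34 = -2292279/56746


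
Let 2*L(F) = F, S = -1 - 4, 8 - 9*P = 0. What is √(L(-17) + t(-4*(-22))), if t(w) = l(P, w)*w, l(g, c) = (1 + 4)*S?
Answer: I*√8834/2 ≈ 46.995*I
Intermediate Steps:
P = 8/9 (P = 8/9 - ⅑*0 = 8/9 + 0 = 8/9 ≈ 0.88889)
S = -5
l(g, c) = -25 (l(g, c) = (1 + 4)*(-5) = 5*(-5) = -25)
L(F) = F/2
t(w) = -25*w
√(L(-17) + t(-4*(-22))) = √((½)*(-17) - (-100)*(-22)) = √(-17/2 - 25*88) = √(-17/2 - 2200) = √(-4417/2) = I*√8834/2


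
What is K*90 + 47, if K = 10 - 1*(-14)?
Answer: 2207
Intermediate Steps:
K = 24 (K = 10 + 14 = 24)
K*90 + 47 = 24*90 + 47 = 2160 + 47 = 2207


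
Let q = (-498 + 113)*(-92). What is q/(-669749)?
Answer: -35420/669749 ≈ -0.052885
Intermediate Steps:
q = 35420 (q = -385*(-92) = 35420)
q/(-669749) = 35420/(-669749) = 35420*(-1/669749) = -35420/669749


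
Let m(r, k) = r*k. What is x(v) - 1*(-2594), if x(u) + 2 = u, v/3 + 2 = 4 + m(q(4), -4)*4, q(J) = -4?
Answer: 2790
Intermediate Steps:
m(r, k) = k*r
v = 198 (v = -6 + 3*(4 - 4*(-4)*4) = -6 + 3*(4 + 16*4) = -6 + 3*(4 + 64) = -6 + 3*68 = -6 + 204 = 198)
x(u) = -2 + u
x(v) - 1*(-2594) = (-2 + 198) - 1*(-2594) = 196 + 2594 = 2790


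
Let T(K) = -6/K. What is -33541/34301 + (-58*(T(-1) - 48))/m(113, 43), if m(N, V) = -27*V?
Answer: -40832779/13274487 ≈ -3.0760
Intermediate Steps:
-33541/34301 + (-58*(T(-1) - 48))/m(113, 43) = -33541/34301 + (-58*(-6/(-1) - 48))/((-27*43)) = -33541*1/34301 - 58*(-6*(-1) - 48)/(-1161) = -33541/34301 - 58*(6 - 48)*(-1/1161) = -33541/34301 - 58*(-42)*(-1/1161) = -33541/34301 + 2436*(-1/1161) = -33541/34301 - 812/387 = -40832779/13274487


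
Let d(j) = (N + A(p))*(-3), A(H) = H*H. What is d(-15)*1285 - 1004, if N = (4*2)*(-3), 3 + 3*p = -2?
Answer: 242423/3 ≈ 80808.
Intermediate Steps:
p = -5/3 (p = -1 + (⅓)*(-2) = -1 - ⅔ = -5/3 ≈ -1.6667)
A(H) = H²
N = -24 (N = 8*(-3) = -24)
d(j) = 191/3 (d(j) = (-24 + (-5/3)²)*(-3) = (-24 + 25/9)*(-3) = -191/9*(-3) = 191/3)
d(-15)*1285 - 1004 = (191/3)*1285 - 1004 = 245435/3 - 1004 = 242423/3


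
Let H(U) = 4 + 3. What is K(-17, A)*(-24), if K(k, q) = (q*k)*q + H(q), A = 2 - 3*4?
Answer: 40632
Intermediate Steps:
A = -10 (A = 2 - 12 = -10)
H(U) = 7
K(k, q) = 7 + k*q² (K(k, q) = (q*k)*q + 7 = (k*q)*q + 7 = k*q² + 7 = 7 + k*q²)
K(-17, A)*(-24) = (7 - 17*(-10)²)*(-24) = (7 - 17*100)*(-24) = (7 - 1700)*(-24) = -1693*(-24) = 40632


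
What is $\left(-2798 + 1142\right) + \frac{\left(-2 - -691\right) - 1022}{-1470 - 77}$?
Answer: $- \frac{2561499}{1547} \approx -1655.8$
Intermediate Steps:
$\left(-2798 + 1142\right) + \frac{\left(-2 - -691\right) - 1022}{-1470 - 77} = -1656 + \frac{\left(-2 + 691\right) - 1022}{-1547} = -1656 + \left(689 - 1022\right) \left(- \frac{1}{1547}\right) = -1656 - - \frac{333}{1547} = -1656 + \frac{333}{1547} = - \frac{2561499}{1547}$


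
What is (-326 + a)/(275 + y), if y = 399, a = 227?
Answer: -99/674 ≈ -0.14688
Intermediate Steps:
(-326 + a)/(275 + y) = (-326 + 227)/(275 + 399) = -99/674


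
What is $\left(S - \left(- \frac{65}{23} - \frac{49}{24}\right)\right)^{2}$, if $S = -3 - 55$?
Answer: $\frac{860190241}{304704} \approx 2823.0$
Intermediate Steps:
$S = -58$ ($S = -3 - 55 = -58$)
$\left(S - \left(- \frac{65}{23} - \frac{49}{24}\right)\right)^{2} = \left(-58 - \left(- \frac{65}{23} - \frac{49}{24}\right)\right)^{2} = \left(-58 - - \frac{2687}{552}\right)^{2} = \left(-58 + \left(\frac{49}{24} + \frac{65}{23}\right)\right)^{2} = \left(-58 + \frac{2687}{552}\right)^{2} = \left(- \frac{29329}{552}\right)^{2} = \frac{860190241}{304704}$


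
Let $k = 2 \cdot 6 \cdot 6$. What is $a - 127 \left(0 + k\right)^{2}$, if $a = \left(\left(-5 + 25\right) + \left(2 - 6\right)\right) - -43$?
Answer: $-658309$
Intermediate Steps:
$a = 59$ ($a = \left(20 - 4\right) + 43 = 16 + 43 = 59$)
$k = 72$ ($k = 2 \cdot 36 = 72$)
$a - 127 \left(0 + k\right)^{2} = 59 - 127 \left(0 + 72\right)^{2} = 59 - 127 \cdot 72^{2} = 59 - 658368 = -658309$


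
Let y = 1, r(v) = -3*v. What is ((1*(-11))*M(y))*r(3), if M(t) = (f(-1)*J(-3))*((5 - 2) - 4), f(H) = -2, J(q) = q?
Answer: -594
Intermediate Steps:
M(t) = -6 (M(t) = (-2*(-3))*((5 - 2) - 4) = 6*(3 - 4) = 6*(-1) = -6)
((1*(-11))*M(y))*r(3) = ((1*(-11))*(-6))*(-3*3) = -11*(-6)*(-9) = 66*(-9) = -594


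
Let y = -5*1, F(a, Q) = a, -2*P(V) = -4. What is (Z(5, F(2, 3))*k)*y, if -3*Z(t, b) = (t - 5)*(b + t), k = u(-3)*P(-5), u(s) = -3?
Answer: 0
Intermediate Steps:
P(V) = 2 (P(V) = -1/2*(-4) = 2)
k = -6 (k = -3*2 = -6)
Z(t, b) = -(-5 + t)*(b + t)/3 (Z(t, b) = -(t - 5)*(b + t)/3 = -(-5 + t)*(b + t)/3)
y = -5
(Z(5, F(2, 3))*k)*y = ((-1/3*5**2 + (5/3)*2 + (5/3)*5 - 1/3*2*5)*(-6))*(-5) = ((-1/3*25 + 10/3 + 25/3 - 10/3)*(-6))*(-5) = ((-25/3 + 10/3 + 25/3 - 10/3)*(-6))*(-5) = (0*(-6))*(-5) = 0*(-5) = 0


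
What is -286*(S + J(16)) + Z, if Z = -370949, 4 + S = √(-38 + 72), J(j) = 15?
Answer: -374095 - 286*√34 ≈ -3.7576e+5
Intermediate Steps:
S = -4 + √34 (S = -4 + √(-38 + 72) = -4 + √34 ≈ 1.8310)
-286*(S + J(16)) + Z = -286*((-4 + √34) + 15) - 370949 = -286*(11 + √34) - 370949 = (-3146 - 286*√34) - 370949 = -374095 - 286*√34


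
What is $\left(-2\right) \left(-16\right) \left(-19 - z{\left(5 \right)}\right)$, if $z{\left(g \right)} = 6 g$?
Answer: $-1568$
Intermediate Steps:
$\left(-2\right) \left(-16\right) \left(-19 - z{\left(5 \right)}\right) = \left(-2\right) \left(-16\right) \left(-19 - 6 \cdot 5\right) = 32 \left(-19 - 30\right) = 32 \left(-49\right) = -1568$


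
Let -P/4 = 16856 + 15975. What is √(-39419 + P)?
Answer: I*√170743 ≈ 413.21*I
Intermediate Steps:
P = -131324 (P = -4*(16856 + 15975) = -4*32831 = -131324)
√(-39419 + P) = √(-39419 - 131324) = √(-170743) = I*√170743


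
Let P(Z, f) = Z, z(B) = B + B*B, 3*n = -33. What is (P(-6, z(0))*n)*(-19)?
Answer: -1254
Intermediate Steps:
n = -11 (n = (⅓)*(-33) = -11)
z(B) = B + B²
(P(-6, z(0))*n)*(-19) = -6*(-11)*(-19) = 66*(-19) = -1254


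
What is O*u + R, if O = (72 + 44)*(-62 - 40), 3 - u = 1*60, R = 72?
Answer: 674496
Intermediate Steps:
u = -57 (u = 3 - 60 = -57)
O = -11832 (O = 116*(-102) = -11832)
O*u + R = -11832*(-57) + 72 = 674424 + 72 = 674496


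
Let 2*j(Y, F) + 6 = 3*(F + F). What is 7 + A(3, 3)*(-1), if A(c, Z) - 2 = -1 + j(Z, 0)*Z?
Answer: 15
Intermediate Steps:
j(Y, F) = -3 + 3*F (j(Y, F) = -3 + (3*(F + F))/2 = -3 + (3*(2*F))/2 = -3 + (6*F)/2 = -3 + 3*F)
A(c, Z) = 1 - 3*Z (A(c, Z) = 2 + (-1 + (-3 + 3*0)*Z) = 2 + (-1 + (-3 + 0)*Z) = 2 + (-1 - 3*Z) = 1 - 3*Z)
7 + A(3, 3)*(-1) = 7 + (1 - 3*3)*(-1) = 7 + (1 - 9)*(-1) = 7 - 8*(-1) = 7 + 8 = 15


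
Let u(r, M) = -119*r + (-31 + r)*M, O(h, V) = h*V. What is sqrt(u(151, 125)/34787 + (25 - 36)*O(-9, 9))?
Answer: 2*sqrt(269531832794)/34787 ≈ 29.848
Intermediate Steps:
O(h, V) = V*h
u(r, M) = -119*r + M*(-31 + r)
sqrt(u(151, 125)/34787 + (25 - 36)*O(-9, 9)) = sqrt((-119*151 - 31*125 + 125*151)/34787 + (25 - 36)*(9*(-9))) = sqrt((-17969 - 3875 + 18875)*(1/34787) - 11*(-81)) = sqrt(-2969*1/34787 + 891) = sqrt(-2969/34787 + 891) = sqrt(30992248/34787) = 2*sqrt(269531832794)/34787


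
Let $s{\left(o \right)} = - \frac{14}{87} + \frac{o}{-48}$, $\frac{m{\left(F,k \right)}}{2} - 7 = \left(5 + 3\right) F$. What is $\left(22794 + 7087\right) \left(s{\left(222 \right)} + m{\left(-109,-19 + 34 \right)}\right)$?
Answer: $- \frac{36078648091}{696} \approx -5.1837 \cdot 10^{7}$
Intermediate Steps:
$m{\left(F,k \right)} = 14 + 16 F$ ($m{\left(F,k \right)} = 14 + 2 \left(5 + 3\right) F = 14 + 2 \cdot 8 F = 14 + 16 F$)
$s{\left(o \right)} = - \frac{14}{87} - \frac{o}{48}$ ($s{\left(o \right)} = \left(-14\right) \frac{1}{87} + o \left(- \frac{1}{48}\right) = - \frac{14}{87} - \frac{o}{48}$)
$\left(22794 + 7087\right) \left(s{\left(222 \right)} + m{\left(-109,-19 + 34 \right)}\right) = \left(22794 + 7087\right) \left(\left(- \frac{14}{87} - \frac{37}{8}\right) + \left(14 + 16 \left(-109\right)\right)\right) = 29881 \left(\left(- \frac{14}{87} - \frac{37}{8}\right) + \left(14 - 1744\right)\right) = 29881 \left(- \frac{3331}{696} - 1730\right) = 29881 \left(- \frac{1207411}{696}\right) = - \frac{36078648091}{696}$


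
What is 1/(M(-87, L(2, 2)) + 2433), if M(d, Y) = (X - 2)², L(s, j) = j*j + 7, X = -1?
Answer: 1/2442 ≈ 0.00040950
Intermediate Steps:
L(s, j) = 7 + j² (L(s, j) = j² + 7 = 7 + j²)
M(d, Y) = 9 (M(d, Y) = (-1 - 2)² = (-3)² = 9)
1/(M(-87, L(2, 2)) + 2433) = 1/(9 + 2433) = 1/2442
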